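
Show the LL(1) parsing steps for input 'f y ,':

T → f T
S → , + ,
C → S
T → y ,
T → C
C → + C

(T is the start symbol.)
LL(1) parsing maintains a stack (initially the start symbol over $) and the input. At each step: if the stack top is a terminal, match it against the current input token; if it is a non-terminal N, replace it with the RHS of M[N, lookahead] (the unique production whose predict set contains the lookahead).

Stack is shown with the top on the left.

Stack  Input    Action
----------------------
T $    f y , $  output T → f T
f T $  f y , $  match 'f'
T $    y , $    output T → y ,
y , $  y , $    match 'y'
, $    , $      match ','
$      $        accept

The string is accepted.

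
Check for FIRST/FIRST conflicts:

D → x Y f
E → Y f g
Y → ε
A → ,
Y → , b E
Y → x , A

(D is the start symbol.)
No FIRST/FIRST conflicts.

A FIRST/FIRST conflict occurs when two productions N → α and N → β for the same non-terminal have FIRST(α) ∩ FIRST(β) ≠ ∅ (with ε ∈ FIRST of a nullable right-hand side, so two nullable alternatives also conflict).

Productions for Y:
  Y → ε: FIRST = { ε }
  Y → , b E: FIRST = { ',' }
  Y → x , A: FIRST = { 'x' }
D, E, A have only one production, so no FIRST/FIRST conflict is possible there.

All alternatives of each non-terminal have pairwise disjoint FIRST sets.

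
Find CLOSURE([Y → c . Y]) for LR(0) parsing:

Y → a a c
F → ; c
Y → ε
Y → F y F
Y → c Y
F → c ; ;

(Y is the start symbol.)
{ [F → . ; c], [F → . c ; ;], [Y → . F y F], [Y → . a a c], [Y → . c Y], [Y → .], [Y → c . Y] }

Start with: [Y → c . Y]
  [Y → c . Y] has the dot before Y: add [Y → . a a c], [Y → .], [Y → . F y F], [Y → . c Y]
  [Y → . F y F] has the dot before F: add [F → . ; c], [F → . c ; ;]
No further items can be added.

CLOSURE = { [F → . ; c], [F → . c ; ;], [Y → . F y F], [Y → . a a c], [Y → . c Y], [Y → .], [Y → c . Y] }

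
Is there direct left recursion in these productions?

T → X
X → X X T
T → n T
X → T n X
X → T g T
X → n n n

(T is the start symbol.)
Yes, X is left-recursive

Direct left recursion occurs when N → N α for some non-terminal N (the right-hand side begins with the left-hand side itself).

T → X: starts with X
X → X X T: LEFT RECURSIVE (starts with X)
T → n T: starts with n
X → T n X: starts with T
X → T g T: starts with T
X → n n n: starts with n

The grammar has direct left recursion on: X.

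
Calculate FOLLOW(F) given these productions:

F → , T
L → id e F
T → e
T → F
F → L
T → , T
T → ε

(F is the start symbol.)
{ $ }

F is the start symbol, so $ ∈ FOLLOW(F).
In L → id e F: F is at the end, add FOLLOW(L)
In T → F: F is at the end, add FOLLOW(T)

The FOLLOW sets referred to above (computed the same way, to a fixed point):
  FOLLOW(L) = { $ }
  FOLLOW(T) = { $ }

Taking the union: FOLLOW(F) = { $ }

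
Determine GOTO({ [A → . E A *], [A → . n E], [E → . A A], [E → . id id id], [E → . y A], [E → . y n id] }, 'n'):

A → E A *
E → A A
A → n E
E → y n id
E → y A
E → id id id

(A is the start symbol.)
{ [A → . E A *], [A → . n E], [A → n . E], [E → . A A], [E → . id id id], [E → . y A], [E → . y n id] }

GOTO(I, 'n') = CLOSURE({ [A → αX.β] : [A → α.Xβ] ∈ I, X = 'n' })

Items with dot before 'n', with the dot advanced:
  [A → . n E] → [A → n . E]
Closure of the advanced items:
  [A → n . E] has the dot before E: add [E → . A A], [E → . y n id], [E → . y A], [E → . id id id]
  [E → . A A] has the dot before A: add [A → . E A *], [A → . n E]

GOTO = { [A → . E A *], [A → . n E], [A → n . E], [E → . A A], [E → . id id id], [E → . y A], [E → . y n id] }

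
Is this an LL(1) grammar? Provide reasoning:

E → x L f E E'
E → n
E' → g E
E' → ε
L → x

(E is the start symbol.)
No. Predict set conflict for E': { 'g' }

A grammar is LL(1) if for each non-terminal N with multiple productions, the predict sets of those productions are pairwise disjoint, where PREDICT(N → α) = (FIRST(α) \ {ε}) ∪ (FOLLOW(N) if α ⇒* ε).

Relevant sets:
  FOLLOW(E') = { $, 'g' }

For E:
  PREDICT(E → x L f E E') = { 'x' }
  PREDICT(E → n) = { 'n' }
For E':
  PREDICT(E' → g E) = { 'g' }
  PREDICT(E' → ε) = { $, 'g' }
L has a single production, so nothing to check there.

Conflict found: Predict set conflict for E': { 'g' }
The grammar is NOT LL(1).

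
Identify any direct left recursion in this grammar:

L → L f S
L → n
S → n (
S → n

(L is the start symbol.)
Yes, L is left-recursive

Direct left recursion occurs when N → N α for some non-terminal N (the right-hand side begins with the left-hand side itself).

L → L f S: LEFT RECURSIVE (starts with L)
L → n: starts with n
S → n (: starts with n
S → n: starts with n

The grammar has direct left recursion on: L.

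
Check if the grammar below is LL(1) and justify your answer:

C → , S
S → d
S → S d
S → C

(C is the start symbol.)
No. Predict set conflict for S: { 'd' }

A grammar is LL(1) if for each non-terminal N with multiple productions, the predict sets of those productions are pairwise disjoint, where PREDICT(N → α) = (FIRST(α) \ {ε}) ∪ (FOLLOW(N) if α ⇒* ε).

Relevant sets:
  FIRST(S) = { ',', 'd' }
  FIRST(C) = { ',' }

For S:
  PREDICT(S → d) = { 'd' }
  PREDICT(S → S d) = { ',', 'd' }
  PREDICT(S → C) = { ',' }
C has a single production, so nothing to check there.

Conflict found: Predict set conflict for S: { 'd' }
The grammar is NOT LL(1).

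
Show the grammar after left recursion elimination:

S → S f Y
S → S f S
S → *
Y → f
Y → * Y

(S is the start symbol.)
S → * S'
S' → f Y S'
S' → f S S'
S' → ε
Y → f
Y → * Y

S is directly left-recursive. The standard transformation for
  A → A α₁ | ... | A α_m | β₁ | ... | β_n
is
  A  → β₁ A' | ... | β_n A'
  A' → α₁ A' | ... | α_m A' | ε

S → * becomes S → * S'
S → S f Y becomes S' → f Y S'
S → S f S becomes S' → f S S'
Add S' → ε

Productions for other non-terminals are unchanged:
  Y → f
  Y → * Y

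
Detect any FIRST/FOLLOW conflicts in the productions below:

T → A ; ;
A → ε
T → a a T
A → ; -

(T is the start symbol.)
Yes. A → ';' '-' with FOLLOW(A) on { ';' }

A FIRST/FOLLOW conflict occurs when a non-terminal N has a nullable alternative N → β (β ⇒* ε) and another alternative N → α with FIRST(α) ∩ FOLLOW(N) ≠ ∅: on such a lookahead the parser cannot decide between expanding α and letting N vanish via β.

Nullable non-terminals: A.

A: nullable alternative(s) A → ε; FOLLOW(A) = { ';' }
  A → ε: FIRST \ {ε} = { } — this is the only nullable alternative, skip
  A → ; -: FIRST \ {ε} = { ';' } — overlaps FOLLOW(A) on { ';' }: CONFLICT

T has no nullable alternative, so no FIRST/FOLLOW check is needed there.

So the grammar has 1 FIRST/FOLLOW conflict (marked CONFLICT above).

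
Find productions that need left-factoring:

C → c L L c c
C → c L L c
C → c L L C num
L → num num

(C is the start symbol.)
Yes, C has productions with common prefix 'c L L'

Left-factoring is needed when two productions for the same non-terminal
share a common prefix on the right-hand side.

Productions for C:
  C → c L L c c
  C → c L L c
  C → c L L C num

Found common prefix 'c L L' in productions for C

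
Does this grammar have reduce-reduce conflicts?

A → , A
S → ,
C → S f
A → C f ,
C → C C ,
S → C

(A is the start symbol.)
Yes — I10: [C → C C , .] vs [S → , .]

A reduce-reduce conflict occurs when an LR(0) state has two complete items [A → α .] and [B → β .] — both call for a reduction, and with no lookahead the parser cannot choose between them.

Augment with A' → A and build the canonical LR(0) collection (I0 = CLOSURE({[A' → . A]}), then GOTO on every symbol after a dot until no new states appear). It has 12 states:
  I0: { [A → . , A], [A → . C f ,], [A' → . A], [C → . C C ,], [C → . S f], [S → . ,], [S → . C] }  — shift
  I1: { [A → , . A], [A → . , A], [A → . C f ,], [C → . C C ,], [C → . S f], [S → , .], [S → . ,], [S → . C] }  — shift, reduce
  I2: { [A' → A .] }  — accept
  I3: { [A → C . f ,], [C → . C C ,], [C → . S f], [C → C . C ,], [S → . ,], [S → . C], [S → C .] }  — shift, reduce
  I4: { [C → S . f] }  — shift
  I5: { [C → S f .] }  — reduce
  I6: { [S → , .] }  — reduce
  I7: { [C → . C C ,], [C → . S f], [C → C . C ,], [C → C C . ,], [S → . ,], [S → . C], [S → C .] }  — shift, reduce
  I8: { [A → C f . ,] }  — shift
  I9: { [A → C f , .] }  — reduce
  I10: { [C → C C , .], [S → , .] }  — 2 reduces
  I11: { [A → , A .] }  — reduce

I10 contains complete items [C → C C , .], [S → , .] — reduce-reduce conflict.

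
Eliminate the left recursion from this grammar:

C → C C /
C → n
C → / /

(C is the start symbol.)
C → n C'
C → / / C'
C' → C / C'
C' → ε

C is directly left-recursive. The standard transformation for
  A → A α₁ | ... | A α_m | β₁ | ... | β_n
is
  A  → β₁ A' | ... | β_n A'
  A' → α₁ A' | ... | α_m A' | ε

C → n becomes C → n C'
C → / / becomes C → / / C'
C → C C / becomes C' → C / C'
Add C' → ε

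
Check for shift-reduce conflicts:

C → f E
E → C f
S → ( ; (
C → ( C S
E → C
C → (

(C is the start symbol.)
A shift-reduce conflict occurs when an LR(0) state has both:
  - a complete (reduce) item [A → α .] (dot at the end), and
  - a shift item [B → β . c γ] (dot before a terminal).

Augment with C' → C and build the canonical LR(0) collection (I0 = CLOSURE({[C' → . C]}), then GOTO on every symbol after a dot until no new states appear). It has 12 states:
  I0: { [C → . ( C S], [C → . (], [C → . f E], [C' → . C] }  — shift
  I1: { [C → ( . C S], [C → ( .], [C → . ( C S], [C → . (], [C → . f E] }  — shift, reduce
  I2: { [C' → C .] }  — accept
  I3: { [C → . ( C S], [C → . (], [C → . f E], [C → f . E], [E → . C f], [E → . C] }  — shift
  I4: { [E → C . f], [E → C .] }  — shift, reduce
  I5: { [C → f E .] }  — reduce
  I6: { [E → C f .] }  — reduce
  I7: { [C → ( C . S], [S → . ( ; (] }  — shift
  I8: { [S → ( . ; (] }  — shift
  I9: { [C → ( C S .] }  — reduce
  I10: { [S → ( ; . (] }  — shift
  I11: { [S → ( ; ( .] }  — reduce

I1 contains reduce item [C → ( .] and shift items [C → . (], [C → . ( C S], [C → . f E] — shift-reduce conflict.
I4 contains reduce item [E → C .] and shift item [E → C . f] — shift-reduce conflict.

Answer: Yes — I1: [C → ( .] vs [C → . (]; I4: [E → C .] vs [E → C . f]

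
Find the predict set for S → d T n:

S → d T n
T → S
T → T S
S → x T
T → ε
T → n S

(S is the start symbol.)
PREDICT(S → d T n) = (FIRST(RHS) \ {ε}) ∪ (FOLLOW(S) if ε ∈ FIRST(RHS), i.e. RHS ⇒* ε)
FIRST(d T n) = { 'd' }
ε ∉ FIRST(d T n), so FOLLOW(S) is not added.
PREDICT(S → d T n) = { 'd' }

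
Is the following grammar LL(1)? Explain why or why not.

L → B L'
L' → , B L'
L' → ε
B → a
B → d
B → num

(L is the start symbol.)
Yes, the grammar is LL(1).

Relevant sets:
  FOLLOW(L') = { $ }

For L':
  PREDICT(L' → ',' B L') = { ',' }
  PREDICT(L' → ε) = { $ }
For B:
  PREDICT(B → a) = { 'a' }
  PREDICT(B → d) = { 'd' }
  PREDICT(B → num) = { 'num' }
L has a single production, so nothing to check there.

All predict sets are disjoint. The grammar IS LL(1).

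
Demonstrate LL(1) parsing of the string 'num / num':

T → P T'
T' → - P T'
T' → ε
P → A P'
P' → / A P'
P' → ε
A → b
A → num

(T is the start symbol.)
LL(1) parsing maintains a stack (initially the start symbol over $) and the input. At each step: if the stack top is a terminal, match it against the current input token; if it is a non-terminal N, replace it with the RHS of M[N, lookahead] (the unique production whose predict set contains the lookahead).

Stack is shown with the top on the left.

Stack        Input        Action
--------------------------------
T $          num / num $  output T → P T'
P T' $       num / num $  output P → A P'
A P' T' $    num / num $  output A → num
num P' T' $  num / num $  match 'num'
P' T' $      / num $      output P' → / A P'
/ A P' T' $  / num $      match '/'
A P' T' $    num $        output A → num
num P' T' $  num $        match 'num'
P' T' $      $            output P' → ε
T' $         $            output T' → ε
$            $            accept

The string is accepted.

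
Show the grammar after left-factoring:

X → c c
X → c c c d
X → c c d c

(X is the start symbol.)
Left-factoring transforms A → αβ₁ | αβ₂ into A → αA' and A' → β₁ | β₂
(α is the longest common prefix among the alternatives). Repeat until
no nonterminal has two alternatives with a common prefix.

Round 1: X has alternatives sharing prefix 'c c'. Introduce X': X → c c X'
  Add: X' → ε
  Add: X' → c d
  Add: X' → d c

No remaining common prefixes — done.

Resulting grammar:
X → c c X'
X' → ε
X' → c d
X' → d c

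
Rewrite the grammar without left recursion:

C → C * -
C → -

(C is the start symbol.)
C → - C'
C' → * - C'
C' → ε

C is directly left-recursive. The standard transformation for
  A → A α₁ | ... | A α_m | β₁ | ... | β_n
is
  A  → β₁ A' | ... | β_n A'
  A' → α₁ A' | ... | α_m A' | ε

C → - becomes C → - C'
C → C * - becomes C' → * - C'
Add C' → ε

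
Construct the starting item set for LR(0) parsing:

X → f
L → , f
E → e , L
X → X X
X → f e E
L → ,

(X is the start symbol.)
{ [X → . X X], [X → . f e E], [X → . f], [X' → . X] }

First, augment the grammar with X' → X
I₀ = CLOSURE({ [X' → . X] }):
  [X' → . X] has the dot before X: add [X → . f], [X → . X X], [X → . f e E]
No further items can be added.

I₀ = { [X → . X X], [X → . f e E], [X → . f], [X' → . X] }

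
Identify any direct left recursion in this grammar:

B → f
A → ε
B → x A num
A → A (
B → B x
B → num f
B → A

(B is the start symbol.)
Direct left recursion occurs when N → N α for some non-terminal N (the right-hand side begins with the left-hand side itself).

B → f: starts with f
A → ε: starts with ε
B → x A num: starts with x
A → A (: LEFT RECURSIVE (starts with A)
B → B x: LEFT RECURSIVE (starts with B)
B → num f: starts with num
B → A: starts with A

The grammar has direct left recursion on: A, B.

Answer: Yes, A, B are left-recursive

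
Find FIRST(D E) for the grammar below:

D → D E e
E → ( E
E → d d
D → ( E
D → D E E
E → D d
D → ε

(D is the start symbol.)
{ '(', 'd' }

FIRST sets of the non-terminals involved (from the grammar, by fixed-point iteration):
  FIRST(D) = { '(', 'd', ε }
  FIRST(E) = { '(', 'd' }

To compute FIRST(D E), process the symbols left to right:
Symbol D is a non-terminal. Add FIRST(D) \ {ε} = { '(', 'd' }
D is nullable (ε ∈ FIRST(D)), continue to the next symbol.
Symbol E is a non-terminal. Add FIRST(E) \ {ε} = { '(', 'd' }
E is not nullable (ε ∉ FIRST(E)), so stop here.
FIRST(D E) = { '(', 'd' }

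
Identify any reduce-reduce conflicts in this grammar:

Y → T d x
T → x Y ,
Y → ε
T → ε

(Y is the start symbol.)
Yes — I0: [T → .] vs [Y → .]; I3: [T → .] vs [Y → .]

Augment with Y' → Y and build the canonical LR(0) collection (I0 = CLOSURE({[Y' → . Y]}), then GOTO on every symbol after a dot until no new states appear). It has 8 states:
  I0: { [T → . x Y ,], [T → .], [Y → . T d x], [Y → .], [Y' → . Y] }  — shift, 2 reduces
  I1: { [Y → T . d x] }  — shift
  I2: { [Y' → Y .] }  — accept
  I3: { [T → . x Y ,], [T → .], [T → x . Y ,], [Y → . T d x], [Y → .] }  — shift, 2 reduces
  I4: { [T → x Y . ,] }  — shift
  I5: { [T → x Y , .] }  — reduce
  I6: { [Y → T d . x] }  — shift
  I7: { [Y → T d x .] }  — reduce

I0 contains complete items [T → .], [Y → .] — reduce-reduce conflict.
I3 contains complete items [T → .], [Y → .] — reduce-reduce conflict.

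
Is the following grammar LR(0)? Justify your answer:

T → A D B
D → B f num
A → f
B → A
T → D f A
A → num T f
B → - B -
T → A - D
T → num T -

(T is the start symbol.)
No. Shift-reduce conflict between [B → A .] and [A → . f]

Augment with T' → T and build the canonical LR(0) collection (I0 = CLOSURE({[T' → . T]}), then GOTO on every symbol after a dot until no new states appear). It has 25 states:
  I0: { [A → . f], [A → . num T f], [B → . - B -], [B → . A], [D → . B f num], [T → . A - D], [T → . A D B], [T → . D f A], [T → . num T -], [T' → . T] }  — shift
  I1: { [A → . f], [A → . num T f], [B → - . B -], [B → . - B -], [B → . A] }  — shift
  I2: { [A → . f], [A → . num T f], [B → . - B -], [B → . A], [B → A .], [D → . B f num], [T → A . - D], [T → A . D B] }  — shift, reduce
  I3: { [D → B . f num] }  — shift
  I4: { [T → D . f A] }  — shift
  I5: { [T' → T .] }  — accept
  I6: { [A → f .] }  — reduce
  I7: { [A → . f], [A → . num T f], [A → num . T f], [B → . - B -], [B → . A], [D → . B f num], [T → . A - D], [T → . A D B], [T → . D f A], [T → . num T -], [T → num . T -] }  — shift
  I8: { [A → num T . f], [T → num T . -] }  — shift
  I9: { [T → num T - .] }  — reduce
  I10: { [A → num T f .] }  — reduce
  I11: { [A → . f], [A → . num T f], [T → D f . A] }  — shift
  I12: { [T → D f A .] }  — reduce
  I13: { [A → . f], [A → . num T f], [A → num . T f], [B → . - B -], [B → . A], [D → . B f num], [T → . A - D], [T → . A D B], [T → . D f A], [T → . num T -] }  — shift
  I14: { [A → num T . f] }  — shift
  I15: { [D → B f . num] }  — shift
  I16: { [D → B f num .] }  — reduce
  I17: { [A → . f], [A → . num T f], [B → - . B -], [B → . - B -], [B → . A], [D → . B f num], [T → A - . D] }  — shift
  I18: { [B → A .] }  — reduce
  I19: { [A → . f], [A → . num T f], [B → . - B -], [B → . A], [T → A D . B] }  — shift
  I20: { [T → A D B .] }  — reduce
  I21: { [B → - B . -], [D → B . f num] }  — shift
  I22: { [T → A - D .] }  — reduce
  I23: { [B → - B - .] }  — reduce
  I24: { [B → - B . -] }  — shift

Conflict in state I2:
  Shift-reduce conflict between [B → A .] and [A → . f]
So the grammar is NOT LR(0).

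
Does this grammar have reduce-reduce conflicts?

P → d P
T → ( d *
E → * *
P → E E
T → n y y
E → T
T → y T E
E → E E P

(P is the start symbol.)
Augment with P' → P and build the canonical LR(0) collection (I0 = CLOSURE({[P' → . P]}), then GOTO on every symbol after a dot until no new states appear). It has 22 states:
  I0: { [E → . * *], [E → . E E P], [E → . T], [P → . E E], [P → . d P], [P' → . P], [T → . ( d *], [T → . n y y], [T → . y T E] }  — shift
  I1: { [T → ( . d *] }  — shift
  I2: { [E → * . *] }  — shift
  I3: { [E → . * *], [E → . E E P], [E → . T], [E → E . E P], [P → E . E], [T → . ( d *], [T → . n y y], [T → . y T E] }  — shift
  I4: { [P' → P .] }  — accept
  I5: { [E → T .] }  — reduce
  I6: { [E → . * *], [E → . E E P], [E → . T], [P → . E E], [P → . d P], [P → d . P], [T → . ( d *], [T → . n y y], [T → . y T E] }  — shift
  I7: { [T → n . y y] }  — shift
  I8: { [T → . ( d *], [T → . n y y], [T → . y T E], [T → y . T E] }  — shift
  I9: { [E → . * *], [E → . E E P], [E → . T], [T → . ( d *], [T → . n y y], [T → . y T E], [T → y T . E] }  — shift
  I10: { [E → . * *], [E → . E E P], [E → . T], [E → E . E P], [T → . ( d *], [T → . n y y], [T → . y T E], [T → y T E .] }  — shift, reduce
  I11: { [E → . * *], [E → . E E P], [E → . T], [E → E . E P], [E → E E . P], [P → . E E], [P → . d P], [T → . ( d *], [T → . n y y], [T → . y T E] }  — shift
  I12: { [E → . * *], [E → . E E P], [E → . T], [E → E . E P], [E → E E . P], [P → . E E], [P → . d P], [P → E . E], [T → . ( d *], [T → . n y y], [T → . y T E] }  — shift
  I13: { [E → E E P .] }  — reduce
  I14: { [E → . * *], [E → . E E P], [E → . T], [E → E . E P], [E → E E . P], [P → . E E], [P → . d P], [P → E . E], [P → E E .], [T → . ( d *], [T → . n y y], [T → . y T E] }  — shift, reduce
  I15: { [T → n y . y] }  — shift
  I16: { [T → n y y .] }  — reduce
  I17: { [P → d P .] }  — reduce
  I18: { [E → . * *], [E → . E E P], [E → . T], [E → E . E P], [E → E E . P], [P → . E E], [P → . d P], [P → E E .], [T → . ( d *], [T → . n y y], [T → . y T E] }  — shift, reduce
  I19: { [E → * * .] }  — reduce
  I20: { [T → ( d . *] }  — shift
  I21: { [T → ( d * .] }  — reduce

No state contains more than one complete item.

Answer: No reduce-reduce conflicts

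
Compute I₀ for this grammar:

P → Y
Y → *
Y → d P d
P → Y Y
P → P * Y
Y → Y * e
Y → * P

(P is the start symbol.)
{ [P → . P * Y], [P → . Y Y], [P → . Y], [P' → . P], [Y → . * P], [Y → . *], [Y → . Y * e], [Y → . d P d] }

First, augment the grammar with P' → P
I₀ = CLOSURE({ [P' → . P] }):
  [P' → . P] has the dot before P: add [P → . Y], [P → . Y Y], [P → . P * Y]
  [P → . Y] has the dot before Y: add [Y → . *], [Y → . d P d], [Y → . Y * e], [Y → . * P]
No further items can be added.

I₀ = { [P → . P * Y], [P → . Y Y], [P → . Y], [P' → . P], [Y → . * P], [Y → . *], [Y → . Y * e], [Y → . d P d] }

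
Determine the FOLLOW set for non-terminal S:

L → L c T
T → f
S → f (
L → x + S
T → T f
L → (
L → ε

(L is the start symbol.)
{ $, 'c' }

To compute FOLLOW(S), find every occurrence of S on a right-hand side N → α S β: add FIRST(β) \ {ε}, and if β is empty or nullable also add FOLLOW(N). Iterate to a fixed point.

In L → x + S: S is at the end, add FOLLOW(L)

The FOLLOW sets referred to above (computed the same way, to a fixed point):
  FOLLOW(L) = { $, 'c' }

Taking the union: FOLLOW(S) = { $, 'c' }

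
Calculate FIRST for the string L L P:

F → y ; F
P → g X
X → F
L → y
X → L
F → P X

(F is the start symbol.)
{ 'y' }

FIRST sets of the non-terminals involved (from the grammar, by fixed-point iteration):
  FIRST(L) = { 'y' }

To compute FIRST(L L P), process the symbols left to right:
Symbol L is a non-terminal. Add FIRST(L) \ {ε} = { 'y' }
L is not nullable (ε ∉ FIRST(L)), so stop here.
FIRST(L L P) = { 'y' }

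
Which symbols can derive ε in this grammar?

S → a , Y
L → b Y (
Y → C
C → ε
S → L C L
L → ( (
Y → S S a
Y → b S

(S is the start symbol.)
A non-terminal is nullable if it can derive ε (the empty string): either it has an ε-production, or it has a production whose right-hand side consists entirely of nullable non-terminals.

ε-productions: C → ε
So C is immediately nullable.
Y → C: every symbol on the right is nullable, so Y is nullable too.
No further non-terminal can be added: every production for the remaining non-terminals contains a terminal or a non-nullable non-terminal.
Nullable = { 'C', 'Y' }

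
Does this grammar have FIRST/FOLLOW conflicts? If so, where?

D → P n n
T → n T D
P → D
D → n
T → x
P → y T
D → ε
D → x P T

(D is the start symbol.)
Nullable non-terminals: D, P.
FIRST sets used below: FIRST(P) = { 'n', 'x', 'y', ε }, FIRST(D) = { 'n', 'x', 'y', ε }

D: nullable alternative(s) D → ε; FOLLOW(D) = { $, 'n', 'x', 'y' }
  D → P n n: FIRST \ {ε} = { 'n', 'x', 'y' } — overlaps FOLLOW(D) on { 'n', 'x', 'y' }: CONFLICT
  D → n: FIRST \ {ε} = { 'n' } — overlaps FOLLOW(D) on { 'n' }: CONFLICT
  D → ε: FIRST \ {ε} = { } — this is the only nullable alternative, skip
  D → x P T: FIRST \ {ε} = { 'x' } — overlaps FOLLOW(D) on { 'x' }: CONFLICT

P: nullable alternative(s) P → D; FOLLOW(P) = { 'n', 'x' }
  P → D: FIRST \ {ε} = { 'n', 'x', 'y' } — this is the only nullable alternative, skip
  P → y T: FIRST \ {ε} = { 'y' } — disjoint from FOLLOW(P)

T has no nullable alternative, so no FIRST/FOLLOW check is needed there.

So the grammar has 3 FIRST/FOLLOW conflicts (marked CONFLICT above).

Answer: Yes. D → P n n with FOLLOW(D) on { 'n', 'x', 'y' }; D → n with FOLLOW(D) on { 'n' }; D → x P T with FOLLOW(D) on { 'x' }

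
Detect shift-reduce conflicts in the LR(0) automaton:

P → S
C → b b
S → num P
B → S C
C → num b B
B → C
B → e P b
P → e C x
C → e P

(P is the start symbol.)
A shift-reduce conflict occurs when an LR(0) state has both:
  - a complete (reduce) item [A → α .] (dot at the end), and
  - a shift item [B → β . c γ] (dot before a terminal).

Augment with P' → P and build the canonical LR(0) collection (I0 = CLOSURE({[P' → . P]}), then GOTO on every symbol after a dot until no new states appear). It has 22 states:
  I0: { [P → . S], [P → . e C x], [P' → . P], [S → . num P] }  — shift
  I1: { [P' → P .] }  — accept
  I2: { [P → S .] }  — reduce
  I3: { [C → . b b], [C → . e P], [C → . num b B], [P → e . C x] }  — shift
  I4: { [P → . S], [P → . e C x], [S → . num P], [S → num . P] }  — shift
  I5: { [S → num P .] }  — reduce
  I6: { [P → e C . x] }  — shift
  I7: { [C → b . b] }  — shift
  I8: { [C → e . P], [P → . S], [P → . e C x], [S → . num P] }  — shift
  I9: { [C → num . b B] }  — shift
  I10: { [B → . C], [B → . S C], [B → . e P b], [C → . b b], [C → . e P], [C → . num b B], [C → num b . B], [S → . num P] }  — shift
  I11: { [C → num b B .] }  — reduce
  I12: { [B → C .] }  — reduce
  I13: { [B → S . C], [C → . b b], [C → . e P], [C → . num b B] }  — shift
  I14: { [B → e . P b], [C → e . P], [P → . S], [P → . e C x], [S → . num P] }  — shift
  I15: { [C → num . b B], [P → . S], [P → . e C x], [S → . num P], [S → num . P] }  — shift
  I16: { [B → e P . b], [C → e P .] }  — shift, reduce
  I17: { [B → e P b .] }  — reduce
  I18: { [B → S C .] }  — reduce
  I19: { [C → e P .] }  — reduce
  I20: { [C → b b .] }  — reduce
  I21: { [P → e C x .] }  — reduce

I16 contains reduce item [C → e P .] and shift item [B → e P . b] — shift-reduce conflict.

Answer: Yes — I16: [C → e P .] vs [B → e P . b]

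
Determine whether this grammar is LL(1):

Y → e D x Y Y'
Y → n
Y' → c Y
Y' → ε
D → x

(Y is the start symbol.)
No. Predict set conflict for Y': { 'c' }

A grammar is LL(1) if for each non-terminal N with multiple productions, the predict sets of those productions are pairwise disjoint, where PREDICT(N → α) = (FIRST(α) \ {ε}) ∪ (FOLLOW(N) if α ⇒* ε).

Relevant sets:
  FOLLOW(Y') = { $, 'c' }

For Y:
  PREDICT(Y → e D x Y Y') = { 'e' }
  PREDICT(Y → n) = { 'n' }
For Y':
  PREDICT(Y' → c Y) = { 'c' }
  PREDICT(Y' → ε) = { $, 'c' }
D has a single production, so nothing to check there.

Conflict found: Predict set conflict for Y': { 'c' }
The grammar is NOT LL(1).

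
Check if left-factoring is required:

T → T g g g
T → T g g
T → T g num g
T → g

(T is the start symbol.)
Yes, T has productions with common prefix 'T g'

Left-factoring is needed when two productions for the same non-terminal
share a common prefix on the right-hand side.

Productions for T:
  T → T g g g
  T → T g g
  T → T g num g
  T → g

Found common prefix 'T g' in productions for T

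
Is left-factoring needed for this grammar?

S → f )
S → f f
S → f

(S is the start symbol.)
Yes, S has productions with common prefix 'f'

Left-factoring is needed when two productions for the same non-terminal
share a common prefix on the right-hand side.

Productions for S:
  S → f )
  S → f f
  S → f

Found common prefix 'f' in productions for S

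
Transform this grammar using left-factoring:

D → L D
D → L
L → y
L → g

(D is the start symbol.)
Left-factoring transforms A → αβ₁ | αβ₂ into A → αA' and A' → β₁ | β₂
(α is the longest common prefix among the alternatives). Repeat until
no nonterminal has two alternatives with a common prefix.

Round 1: D has alternatives sharing prefix 'L'. Introduce D': D → L D'
  Add: D' → D
  Add: D' → ε

No remaining common prefixes — done.

Resulting grammar:
D → L D'
D' → D
D' → ε
L → y
L → g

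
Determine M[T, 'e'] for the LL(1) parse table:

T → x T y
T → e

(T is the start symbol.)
To find M[T, 'e'], we find productions for T where 'e' is in the predict set (PREDICT(N → α) = (FIRST(α) \ {ε}) ∪ (FOLLOW(N) if α ⇒* ε)).

T → x T y: PREDICT = { 'x' }
T → e: PREDICT = { 'e' }
  'e' is in predict set, so this production goes in M[T, 'e']

M[T, 'e'] = T → e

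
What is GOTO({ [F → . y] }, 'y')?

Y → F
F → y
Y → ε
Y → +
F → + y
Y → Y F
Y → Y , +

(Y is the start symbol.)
GOTO(I, 'y') = CLOSURE({ [A → αX.β] : [A → α.Xβ] ∈ I, X = 'y' })

Items with dot before 'y', with the dot advanced:
  [F → . y] → [F → y .]
Closure adds nothing (no advanced item has the dot before a non-terminal).

GOTO = { [F → y .] }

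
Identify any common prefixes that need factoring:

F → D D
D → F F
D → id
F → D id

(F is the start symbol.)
Left-factoring is needed when two productions for the same non-terminal
share a common prefix on the right-hand side.

Productions for F:
  F → D D
  F → D id
Productions for D:
  D → F F
  D → id

Found common prefix 'D' in productions for F

Answer: Yes, F has productions with common prefix 'D'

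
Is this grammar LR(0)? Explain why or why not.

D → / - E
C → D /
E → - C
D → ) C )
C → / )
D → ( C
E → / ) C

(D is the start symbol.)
A grammar is LR(0) if no state in the canonical LR(0) collection has:
  - both a shift item (dot before a terminal) and a complete item (shift-reduce conflict), or
  - two or more complete items (reduce-reduce conflict; the accept item [D' → D .] counts as a complete item here).

Augment with D' → D and build the canonical LR(0) collection (I0 = CLOSURE({[D' → . D]}), then GOTO on every symbol after a dot until no new states appear). It has 19 states:
  I0: { [D → . ( C], [D → . ) C )], [D → . / - E], [D' → . D] }  — shift
  I1: { [C → . / )], [C → . D /], [D → ( . C], [D → . ( C], [D → . ) C )], [D → . / - E] }  — shift
  I2: { [C → . / )], [C → . D /], [D → ) . C )], [D → . ( C], [D → . ) C )], [D → . / - E] }  — shift
  I3: { [D → / . - E] }  — shift
  I4: { [D' → D .] }  — accept
  I5: { [D → / - . E], [E → . - C], [E → . / ) C] }  — shift
  I6: { [C → . / )], [C → . D /], [D → . ( C], [D → . ) C )], [D → . / - E], [E → - . C] }  — shift
  I7: { [E → / . ) C] }  — shift
  I8: { [D → / - E .] }  — reduce
  I9: { [C → . / )], [C → . D /], [D → . ( C], [D → . ) C )], [D → . / - E], [E → / ) . C] }  — shift
  I10: { [C → / . )], [D → / . - E] }  — shift
  I11: { [E → / ) C .] }  — reduce
  I12: { [C → D . /] }  — shift
  I13: { [C → D / .] }  — reduce
  I14: { [C → / ) .] }  — reduce
  I15: { [E → - C .] }  — reduce
  I16: { [D → ) C . )] }  — shift
  I17: { [D → ) C ) .] }  — reduce
  I18: { [D → ( C .] }  — reduce

Every state is either a pure shift/goto state or contains exactly one complete item and nothing to shift — no conflicts. The grammar is LR(0).

Answer: Yes, the grammar is LR(0)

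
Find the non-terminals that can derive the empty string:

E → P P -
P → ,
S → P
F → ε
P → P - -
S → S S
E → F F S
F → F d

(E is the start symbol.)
A non-terminal is nullable if it can derive ε (the empty string): either it has an ε-production, or it has a production whose right-hand side consists entirely of nullable non-terminals.

ε-productions: F → ε
So F is immediately nullable.
No further non-terminal can be added: every production for the remaining non-terminals contains a terminal or a non-nullable non-terminal.
Nullable = { 'F' }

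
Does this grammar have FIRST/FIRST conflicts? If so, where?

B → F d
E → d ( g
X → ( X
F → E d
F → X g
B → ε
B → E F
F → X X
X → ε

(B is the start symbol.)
A FIRST/FIRST conflict occurs when two productions N → α and N → β for the same non-terminal have FIRST(α) ∩ FIRST(β) ≠ ∅ (with ε ∈ FIRST of a nullable right-hand side, so two nullable alternatives also conflict).

FIRST sets of the non-terminals at (or reachable through a nullable prefix from) the front of some alternative:
  FIRST(F) = { '(', 'd', 'g', ε }
  FIRST(E) = { 'd' }
  FIRST(X) = { '(', ε }

Productions for B:
  B → F d: FIRST = { '(', 'd', 'g' }
  B → ε: FIRST = { ε }
  B → E F: FIRST = { 'd' }
Productions for X:
  X → ( X: FIRST = { '(' }
  X → ε: FIRST = { ε }
Productions for F:
  F → E d: FIRST = { 'd' }
  F → X g: FIRST = { '(', 'g' }
  F → X X: FIRST = { '(', ε }
E has only one production, so no FIRST/FIRST conflict is possible there.

Conflict for B: B → F d and B → E F
  Overlap: { 'd' }
Conflict for F: F → X g and F → X X
  Overlap: { '(' }

Answer: Yes. B → F d / B → E F on { 'd' }; F → X g / F → X X on { '(' }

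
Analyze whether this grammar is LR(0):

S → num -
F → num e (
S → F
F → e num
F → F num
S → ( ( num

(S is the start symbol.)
Augment with S' → S and build the canonical LR(0) collection (I0 = CLOSURE({[S' → . S]}), then GOTO on every symbol after a dot until no new states appear). It has 13 states:
  I0: { [F → . F num], [F → . e num], [F → . num e (], [S → . ( ( num], [S → . F], [S → . num -], [S' → . S] }  — shift
  I1: { [S → ( . ( num] }  — shift
  I2: { [F → F . num], [S → F .] }  — shift, reduce
  I3: { [S' → S .] }  — accept
  I4: { [F → e . num] }  — shift
  I5: { [F → num . e (], [S → num . -] }  — shift
  I6: { [S → num - .] }  — reduce
  I7: { [F → num e . (] }  — shift
  I8: { [F → num e ( .] }  — reduce
  I9: { [F → e num .] }  — reduce
  I10: { [F → F num .] }  — reduce
  I11: { [S → ( ( . num] }  — shift
  I12: { [S → ( ( num .] }  — reduce

Conflict in state I2:
  Shift-reduce conflict between [S → F .] and [F → F . num]
So the grammar is NOT LR(0).

Answer: No. Shift-reduce conflict between [S → F .] and [F → F . num]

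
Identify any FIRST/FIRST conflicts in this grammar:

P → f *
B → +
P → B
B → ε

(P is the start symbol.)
FIRST sets of the non-terminals at (or reachable through a nullable prefix from) the front of some alternative:
  FIRST(B) = { '+', ε }

Productions for P:
  P → f *: FIRST = { 'f' }
  P → B: FIRST = { '+', ε }
Productions for B:
  B → +: FIRST = { '+' }
  B → ε: FIRST = { ε }

All alternatives of each non-terminal have pairwise disjoint FIRST sets.

Answer: No FIRST/FIRST conflicts.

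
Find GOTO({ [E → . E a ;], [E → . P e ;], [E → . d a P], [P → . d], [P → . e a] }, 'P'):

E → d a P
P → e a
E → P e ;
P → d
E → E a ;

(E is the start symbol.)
GOTO(I, 'P') = CLOSURE({ [A → αX.β] : [A → α.Xβ] ∈ I, X = 'P' })

Items with dot before 'P', with the dot advanced:
  [E → . P e ;] → [E → P . e ;]
Closure adds nothing (no advanced item has the dot before a non-terminal).

GOTO = { [E → P . e ;] }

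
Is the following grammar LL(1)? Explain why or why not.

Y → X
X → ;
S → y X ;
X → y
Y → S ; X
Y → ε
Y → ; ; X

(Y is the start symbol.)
A grammar is LL(1) if for each non-terminal N with multiple productions, the predict sets of those productions are pairwise disjoint, where PREDICT(N → α) = (FIRST(α) \ {ε}) ∪ (FOLLOW(N) if α ⇒* ε).

Relevant sets:
  FIRST(X) = { ';', 'y' }
  FIRST(S) = { 'y' }
  FOLLOW(Y) = { $ }

For Y:
  PREDICT(Y → X) = { ';', 'y' }
  PREDICT(Y → S ';' X) = { 'y' }
  PREDICT(Y → ε) = { $ }
  PREDICT(Y → ';' ';' X) = { ';' }
For X:
  PREDICT(X → ';') = { ';' }
  PREDICT(X → y) = { 'y' }
S has a single production, so nothing to check there.

Conflict found: Predict set conflict for Y: { 'y' }
The grammar is NOT LL(1).

Answer: No. Predict set conflict for Y: { 'y' }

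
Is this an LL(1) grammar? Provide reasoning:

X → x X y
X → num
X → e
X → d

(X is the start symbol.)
Yes, the grammar is LL(1).

A grammar is LL(1) if for each non-terminal N with multiple productions, the predict sets of those productions are pairwise disjoint, where PREDICT(N → α) = (FIRST(α) \ {ε}) ∪ (FOLLOW(N) if α ⇒* ε).

For X:
  PREDICT(X → x X y) = { 'x' }
  PREDICT(X → num) = { 'num' }
  PREDICT(X → e) = { 'e' }
  PREDICT(X → d) = { 'd' }

All predict sets are disjoint. The grammar IS LL(1).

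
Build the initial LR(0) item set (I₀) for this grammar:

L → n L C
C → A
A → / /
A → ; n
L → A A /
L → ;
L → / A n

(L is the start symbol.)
{ [A → . / /], [A → . ; n], [L → . / A n], [L → . ;], [L → . A A /], [L → . n L C], [L' → . L] }

First, augment the grammar with L' → L
I₀ = CLOSURE({ [L' → . L] }):
  [L' → . L] has the dot before L: add [L → . n L C], [L → . A A /], [L → . ;], [L → . / A n]
  [L → . A A /] has the dot before A: add [A → . / /], [A → . ; n]
No further items can be added.

I₀ = { [A → . / /], [A → . ; n], [L → . / A n], [L → . ;], [L → . A A /], [L → . n L C], [L' → . L] }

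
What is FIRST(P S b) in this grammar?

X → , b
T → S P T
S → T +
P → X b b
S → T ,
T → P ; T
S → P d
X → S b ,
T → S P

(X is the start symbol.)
{ ',' }

FIRST sets of the non-terminals involved (from the grammar, by fixed-point iteration):
  FIRST(P) = { ',' }

To compute FIRST(P S b), process the symbols left to right:
Symbol P is a non-terminal. Add FIRST(P) \ {ε} = { ',' }
P is not nullable (ε ∉ FIRST(P)), so stop here.
FIRST(P S b) = { ',' }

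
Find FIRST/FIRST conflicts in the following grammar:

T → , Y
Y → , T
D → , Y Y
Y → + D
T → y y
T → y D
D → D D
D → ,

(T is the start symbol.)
Yes. T → y y / T → y D on { 'y' }; D → ',' Y Y / D → D D on { ',' }; D → ',' Y Y / D → ',' on { ',' }; D → D D / D → ',' on { ',' }

A FIRST/FIRST conflict occurs when two productions N → α and N → β for the same non-terminal have FIRST(α) ∩ FIRST(β) ≠ ∅ (with ε ∈ FIRST of a nullable right-hand side, so two nullable alternatives also conflict).

FIRST sets of the non-terminals at (or reachable through a nullable prefix from) the front of some alternative:
  FIRST(D) = { ',' }

Productions for T:
  T → , Y: FIRST = { ',' }
  T → y y: FIRST = { 'y' }
  T → y D: FIRST = { 'y' }
Productions for Y:
  Y → , T: FIRST = { ',' }
  Y → + D: FIRST = { '+' }
Productions for D:
  D → , Y Y: FIRST = { ',' }
  D → D D: FIRST = { ',' }
  D → ,: FIRST = { ',' }

Conflict for T: T → y y and T → y D
  Overlap: { 'y' }
Conflict for D: D → , Y Y and D → D D
  Overlap: { ',' }
Conflict for D: D → , Y Y and D → ,
  Overlap: { ',' }
Conflict for D: D → D D and D → ,
  Overlap: { ',' }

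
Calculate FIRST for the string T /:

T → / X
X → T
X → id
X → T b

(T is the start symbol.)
FIRST sets of the non-terminals involved (from the grammar, by fixed-point iteration):
  FIRST(T) = { '/' }

To compute FIRST(T /), process the symbols left to right:
Symbol T is a non-terminal. Add FIRST(T) \ {ε} = { '/' }
T is not nullable (ε ∉ FIRST(T)), so stop here.
FIRST(T /) = { '/' }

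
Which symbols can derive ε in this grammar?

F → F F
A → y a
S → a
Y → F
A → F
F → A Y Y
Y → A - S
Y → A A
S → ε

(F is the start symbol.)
A non-terminal is nullable if it can derive ε (the empty string): either it has an ε-production, or it has a production whose right-hand side consists entirely of nullable non-terminals.

ε-productions: S → ε
So S is immediately nullable.
No further non-terminal can be added: every production for the remaining non-terminals contains a terminal or a non-nullable non-terminal.
Nullable = { 'S' }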